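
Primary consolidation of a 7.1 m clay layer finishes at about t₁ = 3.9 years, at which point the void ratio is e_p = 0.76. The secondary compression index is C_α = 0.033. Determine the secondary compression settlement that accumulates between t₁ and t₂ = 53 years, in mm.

S_s ≈ 151 mm

Secondary compression: S_s = C_α·H/(1+e_p)·log₁₀(t₂/t₁)
S_s = 0.033×7.1/(1+0.76)×log₁₀(53/3.9)
    = 0.1331 × 1.133 = 0.1509 m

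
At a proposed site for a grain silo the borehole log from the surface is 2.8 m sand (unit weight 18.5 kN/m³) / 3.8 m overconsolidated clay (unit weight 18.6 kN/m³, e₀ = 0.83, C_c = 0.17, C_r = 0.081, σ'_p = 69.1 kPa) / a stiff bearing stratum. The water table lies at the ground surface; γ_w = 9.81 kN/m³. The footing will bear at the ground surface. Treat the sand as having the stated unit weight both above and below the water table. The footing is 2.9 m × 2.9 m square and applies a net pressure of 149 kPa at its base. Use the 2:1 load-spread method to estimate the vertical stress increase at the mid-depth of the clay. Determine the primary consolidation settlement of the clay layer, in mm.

Mid-depth of clay below the ground surface: z = 2.8 + 3.8/2 = 4.7 m.
Total vertical stress at mid-clay: σ_v = 18.5×2.8 + 18.6×1.9 = 87.14 kPa.
Pore pressure: u = 9.81×(4.7 − 0) = 46.107 kPa.
Initial effective stress: σ'_0 = σ_v − u = 87.14 − 46.107 = 41.033 kPa.
Stress increase at mid-clay by the 2:1 spreading method:
Δσ = qBL/((B+z)(L+z)) = 149×2.9×2.9/((2.9+4.7)(2.9+4.7)) = 21.695 kPa
Final effective stress: σ'_f = 41.033 + 21.695 = 62.728 kPa.
σ'_f = 62.728 ≤ σ'_p = 69.1 kPa, so the clay remains overconsolidated and only the recompression index applies:
S_c = C_r·H/(1+e₀)·log₁₀(σ'_f/σ'_0) = 0.081×3.8/1.83×log₁₀(62.728/41.033)
    = 0.1682 × 0.18433 = 0.031 m

S_c ≈ 31 mm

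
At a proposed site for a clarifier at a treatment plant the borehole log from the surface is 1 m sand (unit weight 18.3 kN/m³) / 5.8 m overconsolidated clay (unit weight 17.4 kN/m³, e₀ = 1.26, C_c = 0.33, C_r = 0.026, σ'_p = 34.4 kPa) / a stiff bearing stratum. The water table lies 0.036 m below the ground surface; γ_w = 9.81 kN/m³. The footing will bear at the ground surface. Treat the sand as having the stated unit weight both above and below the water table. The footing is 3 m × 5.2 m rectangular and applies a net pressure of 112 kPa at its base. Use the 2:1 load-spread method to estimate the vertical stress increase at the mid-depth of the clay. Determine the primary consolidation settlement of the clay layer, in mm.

Mid-depth of clay below the ground surface: z = 1 + 5.8/2 = 3.9 m.
Total vertical stress at mid-clay: σ_v = 18.3×1 + 17.4×2.9 = 68.76 kPa.
Pore pressure: u = 9.81×(3.9 − 0.036) = 37.906 kPa.
Initial effective stress: σ'_0 = σ_v − u = 68.76 − 37.906 = 30.854 kPa.
Stress increase at mid-clay by the 2:1 spreading method:
Δσ = qBL/((B+z)(L+z)) = 112×3×5.2/((3+3.9)(5.2+3.9)) = 27.826 kPa
Final effective stress: σ'_f = 30.854 + 27.826 = 58.68 kPa.
σ'_f = 58.68 > σ'_p = 34.4 kPa, so the stress path crosses the preconsolidation pressure — recompression up to σ'_p, then virgin compression beyond:
S_c = H/(1+e₀)·[C_r·log₁₀(σ'_p/σ'_0) + C_c·log₁₀(σ'_f/σ'_p)]
    = 5.8/2.26 × [0.026×log₁₀(34.4/30.854) + 0.33×log₁₀(58.68/34.4)]
    = 2.5664 × [0.0012284 + 0.076537] = 0.1996 m

S_c ≈ 200 mm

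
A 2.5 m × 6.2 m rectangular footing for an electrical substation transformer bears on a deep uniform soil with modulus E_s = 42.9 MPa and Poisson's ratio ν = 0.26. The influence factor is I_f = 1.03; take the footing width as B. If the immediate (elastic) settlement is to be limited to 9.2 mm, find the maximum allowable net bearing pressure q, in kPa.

q ≈ 164 kPa

E_s = 42.9 MPa = 42900 kPa.
S_e = q·B·(1−ν²)/E_s · I_f  ⇒  q = S_e·E_s / (B·(1−ν²)·I_f).
q = 0.0092 × 42900 / (2.5 × 0.9324 × 1.03) = 164.4 kPa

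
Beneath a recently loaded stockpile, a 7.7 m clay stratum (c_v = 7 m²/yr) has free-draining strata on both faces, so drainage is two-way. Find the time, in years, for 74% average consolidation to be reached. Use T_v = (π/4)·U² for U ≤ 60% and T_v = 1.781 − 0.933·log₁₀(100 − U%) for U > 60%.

t ≈ 0.976 years

Drainage path length: H_d = H/2 = 3.85 m (double drainage).
U > 60%: T_v = 1.781 − 0.933·log₁₀(100 − 74) = 0.46083.
t = T_v·H_d²/c_v = 0.46083×3.85²/7 = 0.9758 years.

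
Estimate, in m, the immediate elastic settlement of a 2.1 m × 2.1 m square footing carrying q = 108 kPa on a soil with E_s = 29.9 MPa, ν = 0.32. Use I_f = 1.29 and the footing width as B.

S_e ≈ 0.00878 m

Immediate (elastic) settlement: S_e = q·B·(1−ν²)/E_s · I_f.
E_s = 29.9 MPa = 29900 kPa.
S_e = 108 × 2.1 × (1 − 0.32²) / 29900 × 1.29
    = 108 × 2.1 × 0.8976 / 29900 × 1.29
    = 0.008783 m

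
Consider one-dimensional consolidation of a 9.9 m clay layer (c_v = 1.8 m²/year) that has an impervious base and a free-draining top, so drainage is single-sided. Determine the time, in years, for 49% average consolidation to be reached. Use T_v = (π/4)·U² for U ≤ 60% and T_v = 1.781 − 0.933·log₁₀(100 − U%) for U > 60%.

t ≈ 10.3 years

Drainage path length: H_d = H = 9.9 m (single drainage).
U ≤ 60%: T_v = (π/4)·U² = (π/4)×0.49² = 0.18857.
t = T_v·H_d²/c_v = 0.18857×9.9²/1.8 = 10.27 years.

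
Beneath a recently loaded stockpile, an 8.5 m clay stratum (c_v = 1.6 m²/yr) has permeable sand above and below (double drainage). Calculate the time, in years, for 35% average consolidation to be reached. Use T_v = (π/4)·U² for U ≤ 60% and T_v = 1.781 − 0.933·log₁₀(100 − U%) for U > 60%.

Drainage path length: H_d = H/2 = 4.25 m (double drainage).
U ≤ 60%: T_v = (π/4)·U² = (π/4)×0.35² = 0.096211.
t = T_v·H_d²/c_v = 0.096211×4.25²/1.6 = 1.086 years.

t ≈ 1.09 years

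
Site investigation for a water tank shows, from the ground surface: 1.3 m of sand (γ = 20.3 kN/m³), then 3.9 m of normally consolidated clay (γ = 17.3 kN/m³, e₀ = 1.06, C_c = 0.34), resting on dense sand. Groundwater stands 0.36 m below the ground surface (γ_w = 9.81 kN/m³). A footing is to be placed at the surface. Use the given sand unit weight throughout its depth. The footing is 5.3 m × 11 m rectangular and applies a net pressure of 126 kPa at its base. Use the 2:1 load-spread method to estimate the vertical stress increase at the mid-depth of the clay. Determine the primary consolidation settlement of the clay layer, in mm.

Mid-depth of clay below the ground surface: z = 1.3 + 3.9/2 = 3.25 m.
Total vertical stress at mid-clay: σ_v = 20.3×1.3 + 17.3×1.95 = 60.125 kPa.
Pore pressure: u = 9.81×(3.25 − 0.36) = 28.351 kPa.
Initial effective stress: σ'_0 = σ_v − u = 60.125 − 28.351 = 31.774 kPa.
Stress increase at mid-clay by the 2:1 spreading method:
Δσ = qBL/((B+z)(L+z)) = 126×5.3×11/((5.3+3.25)(11+3.25)) = 60.292 kPa
Final effective stress: σ'_f = σ'_0 + Δσ = 31.774 + 60.292 = 92.066 kPa.
Normally consolidated clay, so the full stress increment lies on the virgin compression line:
S_c = C_c·H/(1+e₀)·log₁₀(σ'_f/σ'_0) = 0.34×3.9/(1+1.06)×log₁₀(92.066/31.774)
    = 0.64369 × 0.46203 = 0.2974 m

S_c ≈ 297 mm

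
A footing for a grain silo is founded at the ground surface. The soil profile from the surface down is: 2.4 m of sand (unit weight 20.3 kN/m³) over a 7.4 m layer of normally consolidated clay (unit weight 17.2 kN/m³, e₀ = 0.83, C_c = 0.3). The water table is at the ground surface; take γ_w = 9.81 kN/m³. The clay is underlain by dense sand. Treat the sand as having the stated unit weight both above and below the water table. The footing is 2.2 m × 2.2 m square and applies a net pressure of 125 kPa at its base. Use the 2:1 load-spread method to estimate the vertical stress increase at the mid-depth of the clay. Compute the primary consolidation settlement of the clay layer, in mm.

S_c ≈ 81.5 mm

Mid-depth of clay below the ground surface: z = 2.4 + 7.4/2 = 6.1 m.
Total vertical stress at mid-clay: σ_v = 20.3×2.4 + 17.2×3.7 = 112.36 kPa.
Pore pressure: u = 9.81×(6.1 − 0) = 59.841 kPa.
Initial effective stress: σ'_0 = σ_v − u = 112.36 − 59.841 = 52.519 kPa.
Stress increase at mid-clay by the 2:1 spreading method:
Δσ = qBL/((B+z)(L+z)) = 125×2.2×2.2/((2.2+6.1)(2.2+6.1)) = 8.7821 kPa
Final effective stress: σ'_f = σ'_0 + Δσ = 52.519 + 8.7821 = 61.301 kPa.
Normally consolidated clay, so the full stress increment lies on the virgin compression line:
S_c = C_c·H/(1+e₀)·log₁₀(σ'_f/σ'_0) = 0.3×7.4/(1+0.83)×log₁₀(61.301/52.519)
    = 1.2131 × 0.067151 = 0.08146 m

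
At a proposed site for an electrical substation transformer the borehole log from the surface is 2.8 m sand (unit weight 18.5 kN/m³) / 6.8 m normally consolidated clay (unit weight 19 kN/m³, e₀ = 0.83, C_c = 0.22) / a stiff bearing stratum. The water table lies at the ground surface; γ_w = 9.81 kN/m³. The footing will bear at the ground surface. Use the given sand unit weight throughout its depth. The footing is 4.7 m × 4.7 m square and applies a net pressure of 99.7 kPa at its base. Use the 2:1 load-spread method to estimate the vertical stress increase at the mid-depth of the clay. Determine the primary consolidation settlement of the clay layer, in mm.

S_c ≈ 102 mm

Mid-depth of clay below the ground surface: z = 2.8 + 6.8/2 = 6.2 m.
Total vertical stress at mid-clay: σ_v = 18.5×2.8 + 19×3.4 = 116.4 kPa.
Pore pressure: u = 9.81×(6.2 − 0) = 60.822 kPa.
Initial effective stress: σ'_0 = σ_v − u = 116.4 − 60.822 = 55.578 kPa.
Stress increase at mid-clay by the 2:1 spreading method:
Δσ = qBL/((B+z)(L+z)) = 99.7×4.7×4.7/((4.7+6.2)(4.7+6.2)) = 18.537 kPa
Final effective stress: σ'_f = σ'_0 + Δσ = 55.578 + 18.537 = 74.115 kPa.
Normally consolidated clay, so the full stress increment lies on the virgin compression line:
S_c = C_c·H/(1+e₀)·log₁₀(σ'_f/σ'_0) = 0.22×6.8/(1+0.83)×log₁₀(74.115/55.578)
    = 0.81749 × 0.125 = 0.1022 m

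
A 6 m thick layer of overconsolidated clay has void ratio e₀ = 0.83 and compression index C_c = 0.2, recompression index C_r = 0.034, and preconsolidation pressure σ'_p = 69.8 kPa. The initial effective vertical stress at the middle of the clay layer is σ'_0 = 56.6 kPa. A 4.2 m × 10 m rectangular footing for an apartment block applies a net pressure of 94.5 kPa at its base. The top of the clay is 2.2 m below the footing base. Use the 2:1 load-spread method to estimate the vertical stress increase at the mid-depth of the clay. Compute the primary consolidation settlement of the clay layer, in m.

S_c ≈ 0.0642 m

Mid-depth of clay below the footing base: z = 2.2 + 6/2 = 5.2 m.
Stress increase at mid-clay by the 2:1 spreading method:
Δσ = qBL/((B+z)(L+z)) = 94.5×4.2×10/((4.2+5.2)(10+5.2)) = 27.779 kPa
Final effective stress: σ'_f = 56.6 + 27.779 = 84.379 kPa.
σ'_f = 84.379 > σ'_p = 69.8 kPa, so the stress path crosses the preconsolidation pressure — recompression up to σ'_p, then virgin compression beyond:
S_c = H/(1+e₀)·[C_r·log₁₀(σ'_p/σ'_0) + C_c·log₁₀(σ'_f/σ'_p)]
    = 6/1.83 × [0.034×log₁₀(69.8/56.6) + 0.2×log₁₀(84.379/69.8)]
    = 3.2787 × [0.0030953 + 0.016476] = 0.06417 m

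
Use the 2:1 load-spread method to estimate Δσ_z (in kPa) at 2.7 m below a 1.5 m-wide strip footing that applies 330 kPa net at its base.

By the 2:1 method the load spreads at 1 horizontal : 2 vertical, so at depth z the loaded area has grown by z in each plan dimension:
Δσ = qB/(B+z) = 330×1.5/(1.5+2.7) = 117.86 kPa

Δσ_z ≈ 118 kPa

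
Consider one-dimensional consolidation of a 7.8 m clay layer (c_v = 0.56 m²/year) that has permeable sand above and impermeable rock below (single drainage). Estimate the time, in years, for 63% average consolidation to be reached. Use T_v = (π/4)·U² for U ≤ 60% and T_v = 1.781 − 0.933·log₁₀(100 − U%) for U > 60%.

t ≈ 34.5 years

Drainage path length: H_d = H = 7.8 m (single drainage).
U > 60%: T_v = 1.781 − 0.933·log₁₀(100 − 63) = 0.31787.
t = T_v·H_d²/c_v = 0.31787×7.8²/0.56 = 34.53 years.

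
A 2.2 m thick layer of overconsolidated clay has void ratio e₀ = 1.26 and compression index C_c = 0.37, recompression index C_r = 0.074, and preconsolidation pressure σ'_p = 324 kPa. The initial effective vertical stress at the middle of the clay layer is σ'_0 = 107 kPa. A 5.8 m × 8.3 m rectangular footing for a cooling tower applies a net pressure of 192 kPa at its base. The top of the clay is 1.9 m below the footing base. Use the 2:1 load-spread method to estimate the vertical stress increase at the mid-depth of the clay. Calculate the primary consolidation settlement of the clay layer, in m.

S_c ≈ 0.0196 m

Mid-depth of clay below the footing base: z = 1.9 + 2.2/2 = 3 m.
Stress increase at mid-clay by the 2:1 spreading method:
Δσ = qBL/((B+z)(L+z)) = 192×5.8×8.3/((5.8+3)(8.3+3)) = 92.949 kPa
Final effective stress: σ'_f = 107 + 92.949 = 199.95 kPa.
σ'_f = 199.95 ≤ σ'_p = 324 kPa, so the clay remains overconsolidated and only the recompression index applies:
S_c = C_r·H/(1+e₀)·log₁₀(σ'_f/σ'_0) = 0.074×2.2/2.26×log₁₀(199.95/107)
    = 0.072035 × 0.27154 = 0.01956 m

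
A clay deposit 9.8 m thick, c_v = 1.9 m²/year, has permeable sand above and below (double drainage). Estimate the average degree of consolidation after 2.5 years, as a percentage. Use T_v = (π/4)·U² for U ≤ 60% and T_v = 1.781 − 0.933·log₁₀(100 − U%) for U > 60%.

U ≈ 50.2 %

Drainage path length: H_d = H/2 = 4.9 m (double drainage).
T_v = c_v·t/H_d² = 1.9×2.5/4.9² = 0.19783.
T_v = 0.19783 corresponds to the U ≤ 60% branch:
U = √(4T_v/π) = 0.5019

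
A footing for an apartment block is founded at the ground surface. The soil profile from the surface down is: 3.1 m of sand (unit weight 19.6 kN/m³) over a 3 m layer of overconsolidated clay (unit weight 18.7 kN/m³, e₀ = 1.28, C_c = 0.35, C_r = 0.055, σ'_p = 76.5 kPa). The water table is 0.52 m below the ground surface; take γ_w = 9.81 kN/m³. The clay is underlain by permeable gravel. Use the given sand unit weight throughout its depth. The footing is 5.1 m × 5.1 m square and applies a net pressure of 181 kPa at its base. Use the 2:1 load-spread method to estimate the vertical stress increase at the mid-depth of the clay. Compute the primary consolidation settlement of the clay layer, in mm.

Mid-depth of clay below the ground surface: z = 3.1 + 3/2 = 4.6 m.
Total vertical stress at mid-clay: σ_v = 19.6×3.1 + 18.7×1.5 = 88.81 kPa.
Pore pressure: u = 9.81×(4.6 − 0.52) = 40.025 kPa.
Initial effective stress: σ'_0 = σ_v − u = 88.81 − 40.025 = 48.785 kPa.
Stress increase at mid-clay by the 2:1 spreading method:
Δσ = qBL/((B+z)(L+z)) = 181×5.1×5.1/((5.1+4.6)(5.1+4.6)) = 50.035 kPa
Final effective stress: σ'_f = 48.785 + 50.035 = 98.82 kPa.
σ'_f = 98.82 > σ'_p = 76.5 kPa, so the stress path crosses the preconsolidation pressure — recompression up to σ'_p, then virgin compression beyond:
S_c = H/(1+e₀)·[C_r·log₁₀(σ'_p/σ'_0) + C_c·log₁₀(σ'_f/σ'_p)]
    = 3/2.28 × [0.055×log₁₀(76.5/48.785) + 0.35×log₁₀(98.82/76.5)]
    = 1.3158 × [0.010746 + 0.038914] = 0.06534 m

S_c ≈ 65.3 mm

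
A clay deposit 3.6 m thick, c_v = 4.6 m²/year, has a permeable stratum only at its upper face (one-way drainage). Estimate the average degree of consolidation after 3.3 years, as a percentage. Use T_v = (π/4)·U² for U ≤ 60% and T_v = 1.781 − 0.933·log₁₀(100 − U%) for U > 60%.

Drainage path length: H_d = H = 3.6 m (single drainage).
T_v = c_v·t/H_d² = 4.6×3.3/3.6² = 1.1713.
T_v = 1.1713 corresponds to the U > 60% branch:
U = 1 − 10^((1.781 − T_v)/0.933)/100 = 0.955

U ≈ 95.5 %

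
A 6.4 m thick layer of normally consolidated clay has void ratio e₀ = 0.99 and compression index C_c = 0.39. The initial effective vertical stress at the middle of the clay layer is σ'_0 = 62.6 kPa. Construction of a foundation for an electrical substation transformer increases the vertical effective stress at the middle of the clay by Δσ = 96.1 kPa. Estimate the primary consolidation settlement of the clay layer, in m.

Final effective stress: σ'_f = σ'_0 + Δσ = 62.6 + 96.1 = 158.7 kPa.
Normally consolidated clay, so the full stress increment lies on the virgin compression line:
S_c = C_c·H/(1+e₀)·log₁₀(σ'_f/σ'_0) = 0.39×6.4/(1+0.99)×log₁₀(158.7/62.6)
    = 1.2543 × 0.404 = 0.5067 m

S_c ≈ 0.507 m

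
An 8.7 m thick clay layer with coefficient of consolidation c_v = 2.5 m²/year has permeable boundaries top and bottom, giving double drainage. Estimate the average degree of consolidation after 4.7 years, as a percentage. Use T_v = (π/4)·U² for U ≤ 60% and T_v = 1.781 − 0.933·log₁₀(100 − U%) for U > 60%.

U ≈ 82.5 %

Drainage path length: H_d = H/2 = 4.35 m (double drainage).
T_v = c_v·t/H_d² = 2.5×4.7/4.35² = 0.62095.
T_v = 0.62095 corresponds to the U > 60% branch:
U = 1 − 10^((1.781 − T_v)/0.933)/100 = 0.8249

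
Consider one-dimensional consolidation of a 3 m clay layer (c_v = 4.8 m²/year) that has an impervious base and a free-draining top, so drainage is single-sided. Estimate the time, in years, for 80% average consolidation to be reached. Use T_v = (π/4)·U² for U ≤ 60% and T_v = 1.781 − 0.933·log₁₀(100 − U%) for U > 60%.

t ≈ 1.06 years

Drainage path length: H_d = H = 3 m (single drainage).
U > 60%: T_v = 1.781 − 0.933·log₁₀(100 − 80) = 0.56714.
t = T_v·H_d²/c_v = 0.56714×3²/4.8 = 1.063 years.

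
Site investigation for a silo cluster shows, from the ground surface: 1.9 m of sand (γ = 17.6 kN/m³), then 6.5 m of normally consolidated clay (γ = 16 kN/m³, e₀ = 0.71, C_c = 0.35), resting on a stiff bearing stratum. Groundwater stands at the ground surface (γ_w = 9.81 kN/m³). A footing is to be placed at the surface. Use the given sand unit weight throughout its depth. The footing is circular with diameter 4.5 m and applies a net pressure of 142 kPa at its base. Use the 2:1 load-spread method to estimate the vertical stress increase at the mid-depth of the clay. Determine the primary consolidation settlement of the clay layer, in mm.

Mid-depth of clay below the ground surface: z = 1.9 + 6.5/2 = 5.15 m.
Total vertical stress at mid-clay: σ_v = 17.6×1.9 + 16×3.25 = 85.44 kPa.
Pore pressure: u = 9.81×(5.15 − 0) = 50.522 kPa.
Initial effective stress: σ'_0 = σ_v − u = 85.44 − 50.522 = 34.918 kPa.
Stress increase at mid-clay by the 2:1 spreading method:
Δσ ≈ qD²/(D+z)² = 142×4.5²/(4.5+5.15)² = 30.879 kPa
Final effective stress: σ'_f = σ'_0 + Δσ = 34.918 + 30.879 = 65.797 kPa.
Normally consolidated clay, so the full stress increment lies on the virgin compression line:
S_c = C_c·H/(1+e₀)·log₁₀(σ'_f/σ'_0) = 0.35×6.5/(1+0.71)×log₁₀(65.797/34.918)
    = 1.3304 × 0.27516 = 0.3661 m

S_c ≈ 366 mm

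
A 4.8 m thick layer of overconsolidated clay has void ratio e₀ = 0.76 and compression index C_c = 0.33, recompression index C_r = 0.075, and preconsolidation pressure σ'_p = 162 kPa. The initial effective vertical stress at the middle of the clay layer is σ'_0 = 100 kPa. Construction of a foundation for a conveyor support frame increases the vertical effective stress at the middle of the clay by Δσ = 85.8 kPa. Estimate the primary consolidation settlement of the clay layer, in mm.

S_c ≈ 96.4 mm

Final effective stress: σ'_f = 100 + 85.8 = 185.8 kPa.
σ'_f = 185.8 > σ'_p = 162 kPa, so the stress path crosses the preconsolidation pressure — recompression up to σ'_p, then virgin compression beyond:
S_c = H/(1+e₀)·[C_r·log₁₀(σ'_p/σ'_0) + C_c·log₁₀(σ'_f/σ'_p)]
    = 4.8/1.76 × [0.075×log₁₀(162/100) + 0.33×log₁₀(185.8/162)]
    = 2.7273 × [0.015714 + 0.019645] = 0.09643 m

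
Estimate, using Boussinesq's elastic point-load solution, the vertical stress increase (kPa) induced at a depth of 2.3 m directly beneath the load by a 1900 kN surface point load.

Boussinesq vertical stress below a point load on an elastic half-space:
Δσ_z = 3P/(2πz²) · [1 + (r/z)²]^(−5/2)
r/z = 0/2.3 = 0; [1+(r/z)²]^(−5/2) = 1.
Δσ_z = 3×1900/(2π×2.3²) × 1 = 171.49 × 1 = 171.5 kPa

Δσ_z ≈ 171 kPa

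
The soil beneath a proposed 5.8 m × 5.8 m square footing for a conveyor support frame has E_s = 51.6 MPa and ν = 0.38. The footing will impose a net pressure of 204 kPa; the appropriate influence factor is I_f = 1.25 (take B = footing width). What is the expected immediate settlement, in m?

S_e ≈ 0.0245 m

Immediate (elastic) settlement: S_e = q·B·(1−ν²)/E_s · I_f.
E_s = 51.6 MPa = 51600 kPa.
S_e = 204 × 5.8 × (1 − 0.38²) / 51600 × 1.25
    = 204 × 5.8 × 0.8556 / 51600 × 1.25
    = 0.02452 m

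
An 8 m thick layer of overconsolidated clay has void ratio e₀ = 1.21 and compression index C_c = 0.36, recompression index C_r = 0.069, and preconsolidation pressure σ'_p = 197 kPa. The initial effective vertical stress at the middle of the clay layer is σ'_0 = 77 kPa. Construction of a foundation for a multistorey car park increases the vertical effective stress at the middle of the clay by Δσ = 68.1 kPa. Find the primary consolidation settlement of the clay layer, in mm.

Final effective stress: σ'_f = 77 + 68.1 = 145.1 kPa.
σ'_f = 145.1 ≤ σ'_p = 197 kPa, so the clay remains overconsolidated and only the recompression index applies:
S_c = C_r·H/(1+e₀)·log₁₀(σ'_f/σ'_0) = 0.069×8/2.21×log₁₀(145.1/77)
    = 0.24977 × 0.27518 = 0.06873 m

S_c ≈ 68.7 mm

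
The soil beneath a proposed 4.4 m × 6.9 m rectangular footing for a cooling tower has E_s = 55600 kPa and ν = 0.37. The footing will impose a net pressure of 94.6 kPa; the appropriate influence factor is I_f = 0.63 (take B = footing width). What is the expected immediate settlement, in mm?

S_e ≈ 4.07 mm

Immediate (elastic) settlement: S_e = q·B·(1−ν²)/E_s · I_f.
S_e = 94.6 × 4.4 × (1 − 0.37²) / 55600 × 0.63
    = 94.6 × 4.4 × 0.8631 / 55600 × 0.63
    = 0.004071 m = 4.071 mm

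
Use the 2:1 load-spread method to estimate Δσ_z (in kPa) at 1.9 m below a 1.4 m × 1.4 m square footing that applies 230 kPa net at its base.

Δσ_z ≈ 41.4 kPa

By the 2:1 method the load spreads at 1 horizontal : 2 vertical, so at depth z the loaded area has grown by z in each plan dimension:
Δσ = qBL/((B+z)(L+z)) = 230×1.4×1.4/((1.4+1.9)(1.4+1.9)) = 41.396 kPa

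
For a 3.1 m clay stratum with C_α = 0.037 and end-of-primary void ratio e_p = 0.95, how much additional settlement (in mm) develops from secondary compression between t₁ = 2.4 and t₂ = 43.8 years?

Secondary compression: S_s = C_α·H/(1+e_p)·log₁₀(t₂/t₁)
S_s = 0.037×3.1/(1+0.95)×log₁₀(43.8/2.4)
    = 0.05882 × 1.261 = 0.07419 m

S_s ≈ 74.2 mm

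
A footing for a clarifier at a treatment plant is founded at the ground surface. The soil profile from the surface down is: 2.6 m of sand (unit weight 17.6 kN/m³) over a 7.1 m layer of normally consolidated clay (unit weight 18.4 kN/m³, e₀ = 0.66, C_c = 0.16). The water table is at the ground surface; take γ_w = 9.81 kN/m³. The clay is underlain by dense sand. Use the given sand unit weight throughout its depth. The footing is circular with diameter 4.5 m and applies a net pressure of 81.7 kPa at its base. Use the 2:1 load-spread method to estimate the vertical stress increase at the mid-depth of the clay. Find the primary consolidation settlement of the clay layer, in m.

Mid-depth of clay below the ground surface: z = 2.6 + 7.1/2 = 6.15 m.
Total vertical stress at mid-clay: σ_v = 17.6×2.6 + 18.4×3.55 = 111.08 kPa.
Pore pressure: u = 9.81×(6.15 − 0) = 60.332 kPa.
Initial effective stress: σ'_0 = σ_v − u = 111.08 − 60.332 = 50.748 kPa.
Stress increase at mid-clay by the 2:1 spreading method:
Δσ ≈ qD²/(D+z)² = 81.7×4.5²/(4.5+6.15)² = 14.586 kPa
Final effective stress: σ'_f = σ'_0 + Δσ = 50.748 + 14.586 = 65.334 kPa.
Normally consolidated clay, so the full stress increment lies on the virgin compression line:
S_c = C_c·H/(1+e₀)·log₁₀(σ'_f/σ'_0) = 0.16×7.1/(1+0.66)×log₁₀(65.334/50.748)
    = 0.68434 × 0.10972 = 0.07509 m

S_c ≈ 0.0751 m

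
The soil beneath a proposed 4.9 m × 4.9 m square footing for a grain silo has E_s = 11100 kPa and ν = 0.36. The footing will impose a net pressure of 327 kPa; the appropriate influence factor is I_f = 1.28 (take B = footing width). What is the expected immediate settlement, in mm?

Immediate (elastic) settlement: S_e = q·B·(1−ν²)/E_s · I_f.
S_e = 327 × 4.9 × (1 − 0.36²) / 11100 × 1.28
    = 327 × 4.9 × 0.8704 / 11100 × 1.28
    = 0.1608 m = 160.8 mm

S_e ≈ 161 mm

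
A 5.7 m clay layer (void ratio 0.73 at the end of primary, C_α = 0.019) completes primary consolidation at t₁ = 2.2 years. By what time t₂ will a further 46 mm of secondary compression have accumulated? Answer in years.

t₂ ≈ 11.9 years

S_s = C_α·H/(1+e_p)·log₁₀(t₂/t₁) ⇒ log₁₀(t₂/t₁) = S_s·(1+e_p)/(C_α·H).
log₁₀(t₂/t₁) = 0.046 × (1+0.73) / (0.019×5.7) = 0.7348
t₂ = t₁ × 10^0.7348 = 2.2 × 5.43 = 11.95 years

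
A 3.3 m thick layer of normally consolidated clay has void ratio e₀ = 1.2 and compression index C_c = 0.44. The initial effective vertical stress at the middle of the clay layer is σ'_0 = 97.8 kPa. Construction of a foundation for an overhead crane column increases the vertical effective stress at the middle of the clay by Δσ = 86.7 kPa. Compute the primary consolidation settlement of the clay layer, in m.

S_c ≈ 0.182 m

Final effective stress: σ'_f = σ'_0 + Δσ = 97.8 + 86.7 = 184.5 kPa.
Normally consolidated clay, so the full stress increment lies on the virgin compression line:
S_c = C_c·H/(1+e₀)·log₁₀(σ'_f/σ'_0) = 0.44×3.3/(1+1.2)×log₁₀(184.5/97.8)
    = 0.66 × 0.27566 = 0.1819 m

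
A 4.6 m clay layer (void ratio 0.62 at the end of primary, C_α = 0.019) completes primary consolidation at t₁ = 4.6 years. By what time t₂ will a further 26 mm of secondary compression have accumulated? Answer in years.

S_s = C_α·H/(1+e_p)·log₁₀(t₂/t₁) ⇒ log₁₀(t₂/t₁) = S_s·(1+e_p)/(C_α·H).
log₁₀(t₂/t₁) = 0.026 × (1+0.62) / (0.019×4.6) = 0.4819
t₂ = t₁ × 10^0.4819 = 4.6 × 3.033 = 13.95 years

t₂ ≈ 14 years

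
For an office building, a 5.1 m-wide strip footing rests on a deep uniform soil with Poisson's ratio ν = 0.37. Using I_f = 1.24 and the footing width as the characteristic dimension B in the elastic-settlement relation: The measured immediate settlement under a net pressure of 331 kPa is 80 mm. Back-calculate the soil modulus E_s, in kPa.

E_s ≈ 22600 kPa

S_e = q·B·(1−ν²)/E_s · I_f  ⇒  E_s = q·B·(1−ν²)·I_f / S_e.
E_s = 331 × 5.1 × 0.8631 × 1.24 / 0.08 = 22580 kPa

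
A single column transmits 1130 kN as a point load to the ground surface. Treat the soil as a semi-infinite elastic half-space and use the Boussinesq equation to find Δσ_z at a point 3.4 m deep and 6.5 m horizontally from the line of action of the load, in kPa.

Boussinesq vertical stress below a point load on an elastic half-space:
Δσ_z = 3P/(2πz²) · [1 + (r/z)²]^(−5/2)
r/z = 6.5/3.4 = 1.9118; [1+(r/z)²]^(−5/2) = 0.021391.
Δσ_z = 3×1130/(2π×3.4²) × 0.021391 = 46.673 × 0.021391 = 0.9984 kPa

Δσ_z ≈ 0.998 kPa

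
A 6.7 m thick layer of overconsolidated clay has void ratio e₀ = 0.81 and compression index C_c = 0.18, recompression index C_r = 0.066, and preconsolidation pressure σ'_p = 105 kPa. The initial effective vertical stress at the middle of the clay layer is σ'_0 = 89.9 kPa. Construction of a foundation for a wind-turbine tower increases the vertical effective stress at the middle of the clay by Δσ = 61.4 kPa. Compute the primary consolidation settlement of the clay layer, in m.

Final effective stress: σ'_f = 89.9 + 61.4 = 151.3 kPa.
σ'_f = 151.3 > σ'_p = 105 kPa, so the stress path crosses the preconsolidation pressure — recompression up to σ'_p, then virgin compression beyond:
S_c = H/(1+e₀)·[C_r·log₁₀(σ'_p/σ'_0) + C_c·log₁₀(σ'_f/σ'_p)]
    = 6.7/1.81 × [0.066×log₁₀(105/89.9) + 0.18×log₁₀(151.3/105)]
    = 3.7017 × [0.0044504 + 0.028557] = 0.1222 m

S_c ≈ 0.122 m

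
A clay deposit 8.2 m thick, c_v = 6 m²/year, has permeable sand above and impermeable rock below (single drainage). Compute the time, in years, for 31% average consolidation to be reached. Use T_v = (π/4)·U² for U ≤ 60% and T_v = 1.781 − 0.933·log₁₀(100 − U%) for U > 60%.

Drainage path length: H_d = H = 8.2 m (single drainage).
U ≤ 60%: T_v = (π/4)·U² = (π/4)×0.31² = 0.075477.
t = T_v·H_d²/c_v = 0.075477×8.2²/6 = 0.8458 years.

t ≈ 0.846 years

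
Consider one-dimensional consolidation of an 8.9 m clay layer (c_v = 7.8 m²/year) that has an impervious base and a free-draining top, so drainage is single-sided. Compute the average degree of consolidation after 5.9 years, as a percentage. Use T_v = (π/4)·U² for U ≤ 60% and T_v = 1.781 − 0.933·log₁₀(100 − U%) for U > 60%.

U ≈ 80.7 %

Drainage path length: H_d = H = 8.9 m (single drainage).
T_v = c_v·t/H_d² = 7.8×5.9/8.9² = 0.58099.
T_v = 0.58099 corresponds to the U > 60% branch:
U = 1 − 10^((1.781 − T_v)/0.933)/100 = 0.8067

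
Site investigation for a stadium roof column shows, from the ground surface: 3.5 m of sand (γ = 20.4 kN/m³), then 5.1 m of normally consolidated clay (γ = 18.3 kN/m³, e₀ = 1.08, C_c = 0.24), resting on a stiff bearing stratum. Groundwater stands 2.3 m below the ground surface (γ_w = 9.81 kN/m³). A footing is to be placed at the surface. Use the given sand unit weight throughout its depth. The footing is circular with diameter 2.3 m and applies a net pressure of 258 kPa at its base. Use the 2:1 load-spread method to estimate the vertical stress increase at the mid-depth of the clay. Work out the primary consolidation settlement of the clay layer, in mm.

S_c ≈ 55.2 mm

Mid-depth of clay below the ground surface: z = 3.5 + 5.1/2 = 6.05 m.
Total vertical stress at mid-clay: σ_v = 20.4×3.5 + 18.3×2.55 = 118.06 kPa.
Pore pressure: u = 9.81×(6.05 − 2.3) = 36.788 kPa.
Initial effective stress: σ'_0 = σ_v − u = 118.06 − 36.788 = 81.272 kPa.
Stress increase at mid-clay by the 2:1 spreading method:
Δσ ≈ qD²/(D+z)² = 258×2.3²/(2.3+6.05)² = 19.575 kPa
Final effective stress: σ'_f = σ'_0 + Δσ = 81.272 + 19.575 = 100.85 kPa.
Normally consolidated clay, so the full stress increment lies on the virgin compression line:
S_c = C_c·H/(1+e₀)·log₁₀(σ'_f/σ'_0) = 0.24×5.1/(1+1.08)×log₁₀(100.85/81.272)
    = 0.58846 × 0.093735 = 0.05516 m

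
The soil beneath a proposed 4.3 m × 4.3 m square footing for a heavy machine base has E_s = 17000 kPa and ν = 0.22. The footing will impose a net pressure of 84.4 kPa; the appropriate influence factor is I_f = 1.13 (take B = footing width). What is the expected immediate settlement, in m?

Immediate (elastic) settlement: S_e = q·B·(1−ν²)/E_s · I_f.
S_e = 84.4 × 4.3 × (1 − 0.22²) / 17000 × 1.13
    = 84.4 × 4.3 × 0.9516 / 17000 × 1.13
    = 0.02296 m

S_e ≈ 0.023 m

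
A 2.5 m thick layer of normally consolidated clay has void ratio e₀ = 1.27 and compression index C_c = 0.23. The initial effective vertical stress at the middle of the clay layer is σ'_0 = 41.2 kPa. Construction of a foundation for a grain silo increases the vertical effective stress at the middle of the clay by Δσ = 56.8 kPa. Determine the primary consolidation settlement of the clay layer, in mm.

Final effective stress: σ'_f = σ'_0 + Δσ = 41.2 + 56.8 = 98 kPa.
Normally consolidated clay, so the full stress increment lies on the virgin compression line:
S_c = C_c·H/(1+e₀)·log₁₀(σ'_f/σ'_0) = 0.23×2.5/(1+1.27)×log₁₀(98/41.2)
    = 0.2533 × 0.37633 = 0.09532 m

S_c ≈ 95.3 mm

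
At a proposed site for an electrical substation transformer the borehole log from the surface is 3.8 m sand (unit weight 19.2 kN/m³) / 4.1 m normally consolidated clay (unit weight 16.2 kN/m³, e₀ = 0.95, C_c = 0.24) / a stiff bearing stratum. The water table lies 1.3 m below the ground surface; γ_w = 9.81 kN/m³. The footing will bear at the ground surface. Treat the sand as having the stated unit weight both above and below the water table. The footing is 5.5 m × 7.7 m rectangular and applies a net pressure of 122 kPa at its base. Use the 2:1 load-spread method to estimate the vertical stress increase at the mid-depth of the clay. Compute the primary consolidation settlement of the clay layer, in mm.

Mid-depth of clay below the ground surface: z = 3.8 + 4.1/2 = 5.85 m.
Total vertical stress at mid-clay: σ_v = 19.2×3.8 + 16.2×2.05 = 106.17 kPa.
Pore pressure: u = 9.81×(5.85 − 1.3) = 44.636 kPa.
Initial effective stress: σ'_0 = σ_v − u = 106.17 − 44.636 = 61.534 kPa.
Stress increase at mid-clay by the 2:1 spreading method:
Δσ = qBL/((B+z)(L+z)) = 122×5.5×7.7/((5.5+5.85)(7.7+5.85)) = 33.595 kPa
Final effective stress: σ'_f = σ'_0 + Δσ = 61.534 + 33.595 = 95.129 kPa.
Normally consolidated clay, so the full stress increment lies on the virgin compression line:
S_c = C_c·H/(1+e₀)·log₁₀(σ'_f/σ'_0) = 0.24×4.1/(1+0.95)×log₁₀(95.129/61.534)
    = 0.50462 × 0.1892 = 0.09547 m

S_c ≈ 95.5 mm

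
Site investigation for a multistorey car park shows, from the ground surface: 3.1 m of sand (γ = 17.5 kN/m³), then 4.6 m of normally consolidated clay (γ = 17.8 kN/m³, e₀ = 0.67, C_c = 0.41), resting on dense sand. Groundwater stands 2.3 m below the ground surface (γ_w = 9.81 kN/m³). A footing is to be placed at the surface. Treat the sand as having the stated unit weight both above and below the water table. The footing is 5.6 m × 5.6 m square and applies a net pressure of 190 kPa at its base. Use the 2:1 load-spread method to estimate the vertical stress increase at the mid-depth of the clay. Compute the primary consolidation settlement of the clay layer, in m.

Mid-depth of clay below the ground surface: z = 3.1 + 4.6/2 = 5.4 m.
Total vertical stress at mid-clay: σ_v = 17.5×3.1 + 17.8×2.3 = 95.19 kPa.
Pore pressure: u = 9.81×(5.4 − 2.3) = 30.411 kPa.
Initial effective stress: σ'_0 = σ_v − u = 95.19 − 30.411 = 64.779 kPa.
Stress increase at mid-clay by the 2:1 spreading method:
Δσ = qBL/((B+z)(L+z)) = 190×5.6×5.6/((5.6+5.4)(5.6+5.4)) = 49.243 kPa
Final effective stress: σ'_f = σ'_0 + Δσ = 64.779 + 49.243 = 114.02 kPa.
Normally consolidated clay, so the full stress increment lies on the virgin compression line:
S_c = C_c·H/(1+e₀)·log₁₀(σ'_f/σ'_0) = 0.41×4.6/(1+0.67)×log₁₀(114.02/64.779)
    = 1.1293 × 0.24555 = 0.2773 m

S_c ≈ 0.277 m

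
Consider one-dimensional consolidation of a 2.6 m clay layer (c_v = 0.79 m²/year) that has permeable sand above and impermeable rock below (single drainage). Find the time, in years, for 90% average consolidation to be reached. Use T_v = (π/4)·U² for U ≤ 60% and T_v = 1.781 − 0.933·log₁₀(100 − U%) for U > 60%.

t ≈ 7.26 years

Drainage path length: H_d = H = 2.6 m (single drainage).
U > 60%: T_v = 1.781 − 0.933·log₁₀(100 − 90) = 0.848.
t = T_v·H_d²/c_v = 0.848×2.6²/0.79 = 7.256 years.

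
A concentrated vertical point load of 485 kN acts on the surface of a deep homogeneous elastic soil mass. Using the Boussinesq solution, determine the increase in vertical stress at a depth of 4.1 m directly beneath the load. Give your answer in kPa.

Δσ_z ≈ 13.8 kPa

Boussinesq vertical stress below a point load on an elastic half-space:
Δσ_z = 3P/(2πz²) · [1 + (r/z)²]^(−5/2)
r/z = 0/4.1 = 0; [1+(r/z)²]^(−5/2) = 1.
Δσ_z = 3×485/(2π×4.1²) × 1 = 13.776 × 1 = 13.78 kPa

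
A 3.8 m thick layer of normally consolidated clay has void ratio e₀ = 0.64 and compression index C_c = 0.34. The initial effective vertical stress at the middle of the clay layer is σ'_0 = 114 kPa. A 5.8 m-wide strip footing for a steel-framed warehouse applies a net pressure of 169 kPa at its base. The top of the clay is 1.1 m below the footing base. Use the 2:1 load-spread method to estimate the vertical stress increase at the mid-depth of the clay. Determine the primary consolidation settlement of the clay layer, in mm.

Mid-depth of clay below the footing base: z = 1.1 + 3.8/2 = 3 m.
Stress increase at mid-clay by the 2:1 spreading method:
Δσ = qB/(B+z) = 169×5.8/(5.8+3) = 111.39 kPa
Final effective stress: σ'_f = σ'_0 + Δσ = 114 + 111.39 = 225.39 kPa.
Normally consolidated clay, so the full stress increment lies on the virgin compression line:
S_c = C_c·H/(1+e₀)·log₁₀(σ'_f/σ'_0) = 0.34×3.8/(1+0.64)×log₁₀(225.39/114)
    = 0.7878 × 0.29603 = 0.2332 m

S_c ≈ 233 mm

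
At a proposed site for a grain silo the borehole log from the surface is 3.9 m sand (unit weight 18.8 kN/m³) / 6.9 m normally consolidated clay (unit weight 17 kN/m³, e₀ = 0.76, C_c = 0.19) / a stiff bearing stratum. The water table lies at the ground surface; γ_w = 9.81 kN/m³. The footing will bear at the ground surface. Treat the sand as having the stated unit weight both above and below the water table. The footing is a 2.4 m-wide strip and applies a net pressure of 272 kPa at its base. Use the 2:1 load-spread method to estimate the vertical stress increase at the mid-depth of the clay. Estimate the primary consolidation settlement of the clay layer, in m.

Mid-depth of clay below the ground surface: z = 3.9 + 6.9/2 = 7.35 m.
Total vertical stress at mid-clay: σ_v = 18.8×3.9 + 17×3.45 = 131.97 kPa.
Pore pressure: u = 9.81×(7.35 − 0) = 72.103 kPa.
Initial effective stress: σ'_0 = σ_v − u = 131.97 − 72.103 = 59.867 kPa.
Stress increase at mid-clay by the 2:1 spreading method:
Δσ = qB/(B+z) = 272×2.4/(2.4+7.35) = 66.954 kPa
Final effective stress: σ'_f = σ'_0 + Δσ = 59.867 + 66.954 = 126.82 kPa.
Normally consolidated clay, so the full stress increment lies on the virgin compression line:
S_c = C_c·H/(1+e₀)·log₁₀(σ'_f/σ'_0) = 0.19×6.9/(1+0.76)×log₁₀(126.82/59.867)
    = 0.74489 × 0.326 = 0.2428 m

S_c ≈ 0.243 m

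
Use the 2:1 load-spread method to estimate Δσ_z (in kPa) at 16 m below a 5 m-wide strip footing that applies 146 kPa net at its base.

By the 2:1 method the load spreads at 1 horizontal : 2 vertical, so at depth z the loaded area has grown by z in each plan dimension:
Δσ = qB/(B+z) = 146×5/(5+16) = 34.762 kPa

Δσ_z ≈ 34.8 kPa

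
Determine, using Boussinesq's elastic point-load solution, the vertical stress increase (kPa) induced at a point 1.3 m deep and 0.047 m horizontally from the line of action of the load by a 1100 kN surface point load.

Boussinesq vertical stress below a point load on an elastic half-space:
Δσ_z = 3P/(2πz²) · [1 + (r/z)²]^(−5/2)
r/z = 0.047/1.3 = 0.036154; [1+(r/z)²]^(−5/2) = 0.99674.
Δσ_z = 3×1100/(2π×1.3²) × 0.99674 = 310.78 × 0.99674 = 309.8 kPa

Δσ_z ≈ 310 kPa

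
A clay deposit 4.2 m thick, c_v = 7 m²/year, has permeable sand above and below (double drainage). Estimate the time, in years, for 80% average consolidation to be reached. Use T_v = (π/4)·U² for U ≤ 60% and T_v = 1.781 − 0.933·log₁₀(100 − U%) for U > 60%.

t ≈ 0.357 years

Drainage path length: H_d = H/2 = 2.1 m (double drainage).
U > 60%: T_v = 1.781 − 0.933·log₁₀(100 − 80) = 0.56714.
t = T_v·H_d²/c_v = 0.56714×2.1²/7 = 0.3573 years.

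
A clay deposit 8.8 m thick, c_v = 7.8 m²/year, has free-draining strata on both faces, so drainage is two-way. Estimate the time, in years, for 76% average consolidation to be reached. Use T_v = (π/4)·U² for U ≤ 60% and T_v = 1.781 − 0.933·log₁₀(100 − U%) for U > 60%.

t ≈ 1.22 years

Drainage path length: H_d = H/2 = 4.4 m (double drainage).
U > 60%: T_v = 1.781 − 0.933·log₁₀(100 − 76) = 0.49326.
t = T_v·H_d²/c_v = 0.49326×4.4²/7.8 = 1.224 years.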